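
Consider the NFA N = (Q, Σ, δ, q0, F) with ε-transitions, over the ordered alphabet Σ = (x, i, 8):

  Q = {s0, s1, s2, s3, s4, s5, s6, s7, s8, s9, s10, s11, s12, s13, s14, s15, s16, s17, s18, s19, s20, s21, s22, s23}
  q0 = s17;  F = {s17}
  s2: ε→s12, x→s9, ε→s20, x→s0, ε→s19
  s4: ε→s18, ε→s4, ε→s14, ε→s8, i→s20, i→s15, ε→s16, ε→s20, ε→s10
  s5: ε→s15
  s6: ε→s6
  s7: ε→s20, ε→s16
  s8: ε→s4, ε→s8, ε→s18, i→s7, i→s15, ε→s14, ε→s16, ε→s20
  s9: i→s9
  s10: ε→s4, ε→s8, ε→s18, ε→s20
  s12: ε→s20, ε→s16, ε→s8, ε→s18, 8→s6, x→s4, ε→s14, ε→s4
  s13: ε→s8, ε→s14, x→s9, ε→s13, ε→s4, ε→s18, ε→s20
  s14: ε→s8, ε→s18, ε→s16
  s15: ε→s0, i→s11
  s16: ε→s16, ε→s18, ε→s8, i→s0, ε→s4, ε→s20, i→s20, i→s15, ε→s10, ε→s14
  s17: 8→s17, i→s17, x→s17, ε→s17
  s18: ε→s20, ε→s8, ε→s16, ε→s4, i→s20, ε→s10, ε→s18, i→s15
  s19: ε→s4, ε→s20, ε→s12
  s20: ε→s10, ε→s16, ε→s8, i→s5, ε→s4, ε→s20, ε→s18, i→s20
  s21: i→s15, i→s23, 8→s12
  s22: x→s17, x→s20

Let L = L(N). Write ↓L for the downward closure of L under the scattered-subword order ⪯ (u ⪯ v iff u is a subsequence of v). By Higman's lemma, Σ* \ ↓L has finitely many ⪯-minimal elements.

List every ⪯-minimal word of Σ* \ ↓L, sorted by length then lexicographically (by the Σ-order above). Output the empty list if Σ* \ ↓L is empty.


Antichain: [].

|Q|=24, |F|=1, |δ|=89 (63 ε).
min D↑ (1 st, q0=0, F={}): 0:x→0,i→0,8→0 [Hopcroft].
L(D↑) = ∅ ⇒ ↓L = Σ*.


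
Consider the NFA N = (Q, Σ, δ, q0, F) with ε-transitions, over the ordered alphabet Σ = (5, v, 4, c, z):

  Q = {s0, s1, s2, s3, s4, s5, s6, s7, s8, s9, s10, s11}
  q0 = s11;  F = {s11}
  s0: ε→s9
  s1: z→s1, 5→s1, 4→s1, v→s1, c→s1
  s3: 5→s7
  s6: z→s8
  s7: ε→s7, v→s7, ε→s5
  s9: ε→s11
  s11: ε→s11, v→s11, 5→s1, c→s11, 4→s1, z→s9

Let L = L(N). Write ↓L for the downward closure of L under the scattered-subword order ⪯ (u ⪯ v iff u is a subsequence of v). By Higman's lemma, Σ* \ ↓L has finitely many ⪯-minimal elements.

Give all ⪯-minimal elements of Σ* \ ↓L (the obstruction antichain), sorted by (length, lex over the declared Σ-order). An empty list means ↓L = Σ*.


Antichain: [5, 4].

|Q|=12, |F|=1, |δ|=18 (5 ε).
min D↑ (2 st, q0=0, F={1}): 0:5→1,v→0,4→1,c→0,z→0 1:5→1,v→1,4→1,c→1,z→1 (ε-aug+det+¬).
'5': run [3, 1] end={s1} ∉↓L; 1/1 deletions ∈↓L.
'4': |S_i|=[3, 1] end={s1} ∉↓L; 1/1 single-dels accept.
2 obstructions.


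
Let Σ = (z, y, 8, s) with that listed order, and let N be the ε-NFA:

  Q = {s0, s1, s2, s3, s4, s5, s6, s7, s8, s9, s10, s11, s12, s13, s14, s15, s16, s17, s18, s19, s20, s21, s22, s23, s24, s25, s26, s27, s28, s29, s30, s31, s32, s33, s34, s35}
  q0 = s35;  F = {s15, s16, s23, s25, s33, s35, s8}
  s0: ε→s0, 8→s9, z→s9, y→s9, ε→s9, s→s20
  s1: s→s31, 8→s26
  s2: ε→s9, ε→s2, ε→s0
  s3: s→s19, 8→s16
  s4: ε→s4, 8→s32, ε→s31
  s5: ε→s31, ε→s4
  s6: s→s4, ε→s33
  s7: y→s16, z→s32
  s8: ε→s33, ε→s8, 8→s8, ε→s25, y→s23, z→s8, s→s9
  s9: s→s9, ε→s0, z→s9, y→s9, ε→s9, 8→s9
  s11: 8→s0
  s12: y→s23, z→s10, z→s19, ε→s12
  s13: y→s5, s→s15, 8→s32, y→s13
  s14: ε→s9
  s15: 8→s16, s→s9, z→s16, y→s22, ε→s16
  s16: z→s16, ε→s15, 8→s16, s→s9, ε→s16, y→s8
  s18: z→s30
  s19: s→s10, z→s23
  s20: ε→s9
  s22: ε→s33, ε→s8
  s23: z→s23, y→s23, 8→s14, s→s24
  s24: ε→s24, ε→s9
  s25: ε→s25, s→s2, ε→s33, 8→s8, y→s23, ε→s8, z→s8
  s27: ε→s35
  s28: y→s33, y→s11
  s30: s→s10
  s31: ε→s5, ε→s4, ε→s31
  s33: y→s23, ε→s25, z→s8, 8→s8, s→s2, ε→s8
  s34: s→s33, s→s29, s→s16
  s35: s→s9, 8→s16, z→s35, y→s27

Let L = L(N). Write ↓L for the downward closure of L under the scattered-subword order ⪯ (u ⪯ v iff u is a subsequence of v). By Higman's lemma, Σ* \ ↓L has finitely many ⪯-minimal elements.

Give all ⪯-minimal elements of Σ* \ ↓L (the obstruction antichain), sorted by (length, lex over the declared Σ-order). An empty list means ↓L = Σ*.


|Q|=36, |F|=7, |δ|=95 (34 ε).
min D↑ (5 st, q0=0, F={2}): 0:z→0,y→0,8→1,s→2 1:z→1,y→3,8→1,s→2 2:z→2,y→2,8→2,s→2 3:z→3,y→4,8→3,s→2 4:z→4,y→4,8→2,s→2.
's': N↓-sim [15, 5] end={s0,s2,s20,s24,s9} — reject; 1/1 single-dels accept.
'8yy8': run [15, 13, 11, 6, 4] end={s0,s14,s20,s9} — reject; 4/4 single-dels accept.
2 words, ⪯-incomp.

Antichain: [s, 8yy8].


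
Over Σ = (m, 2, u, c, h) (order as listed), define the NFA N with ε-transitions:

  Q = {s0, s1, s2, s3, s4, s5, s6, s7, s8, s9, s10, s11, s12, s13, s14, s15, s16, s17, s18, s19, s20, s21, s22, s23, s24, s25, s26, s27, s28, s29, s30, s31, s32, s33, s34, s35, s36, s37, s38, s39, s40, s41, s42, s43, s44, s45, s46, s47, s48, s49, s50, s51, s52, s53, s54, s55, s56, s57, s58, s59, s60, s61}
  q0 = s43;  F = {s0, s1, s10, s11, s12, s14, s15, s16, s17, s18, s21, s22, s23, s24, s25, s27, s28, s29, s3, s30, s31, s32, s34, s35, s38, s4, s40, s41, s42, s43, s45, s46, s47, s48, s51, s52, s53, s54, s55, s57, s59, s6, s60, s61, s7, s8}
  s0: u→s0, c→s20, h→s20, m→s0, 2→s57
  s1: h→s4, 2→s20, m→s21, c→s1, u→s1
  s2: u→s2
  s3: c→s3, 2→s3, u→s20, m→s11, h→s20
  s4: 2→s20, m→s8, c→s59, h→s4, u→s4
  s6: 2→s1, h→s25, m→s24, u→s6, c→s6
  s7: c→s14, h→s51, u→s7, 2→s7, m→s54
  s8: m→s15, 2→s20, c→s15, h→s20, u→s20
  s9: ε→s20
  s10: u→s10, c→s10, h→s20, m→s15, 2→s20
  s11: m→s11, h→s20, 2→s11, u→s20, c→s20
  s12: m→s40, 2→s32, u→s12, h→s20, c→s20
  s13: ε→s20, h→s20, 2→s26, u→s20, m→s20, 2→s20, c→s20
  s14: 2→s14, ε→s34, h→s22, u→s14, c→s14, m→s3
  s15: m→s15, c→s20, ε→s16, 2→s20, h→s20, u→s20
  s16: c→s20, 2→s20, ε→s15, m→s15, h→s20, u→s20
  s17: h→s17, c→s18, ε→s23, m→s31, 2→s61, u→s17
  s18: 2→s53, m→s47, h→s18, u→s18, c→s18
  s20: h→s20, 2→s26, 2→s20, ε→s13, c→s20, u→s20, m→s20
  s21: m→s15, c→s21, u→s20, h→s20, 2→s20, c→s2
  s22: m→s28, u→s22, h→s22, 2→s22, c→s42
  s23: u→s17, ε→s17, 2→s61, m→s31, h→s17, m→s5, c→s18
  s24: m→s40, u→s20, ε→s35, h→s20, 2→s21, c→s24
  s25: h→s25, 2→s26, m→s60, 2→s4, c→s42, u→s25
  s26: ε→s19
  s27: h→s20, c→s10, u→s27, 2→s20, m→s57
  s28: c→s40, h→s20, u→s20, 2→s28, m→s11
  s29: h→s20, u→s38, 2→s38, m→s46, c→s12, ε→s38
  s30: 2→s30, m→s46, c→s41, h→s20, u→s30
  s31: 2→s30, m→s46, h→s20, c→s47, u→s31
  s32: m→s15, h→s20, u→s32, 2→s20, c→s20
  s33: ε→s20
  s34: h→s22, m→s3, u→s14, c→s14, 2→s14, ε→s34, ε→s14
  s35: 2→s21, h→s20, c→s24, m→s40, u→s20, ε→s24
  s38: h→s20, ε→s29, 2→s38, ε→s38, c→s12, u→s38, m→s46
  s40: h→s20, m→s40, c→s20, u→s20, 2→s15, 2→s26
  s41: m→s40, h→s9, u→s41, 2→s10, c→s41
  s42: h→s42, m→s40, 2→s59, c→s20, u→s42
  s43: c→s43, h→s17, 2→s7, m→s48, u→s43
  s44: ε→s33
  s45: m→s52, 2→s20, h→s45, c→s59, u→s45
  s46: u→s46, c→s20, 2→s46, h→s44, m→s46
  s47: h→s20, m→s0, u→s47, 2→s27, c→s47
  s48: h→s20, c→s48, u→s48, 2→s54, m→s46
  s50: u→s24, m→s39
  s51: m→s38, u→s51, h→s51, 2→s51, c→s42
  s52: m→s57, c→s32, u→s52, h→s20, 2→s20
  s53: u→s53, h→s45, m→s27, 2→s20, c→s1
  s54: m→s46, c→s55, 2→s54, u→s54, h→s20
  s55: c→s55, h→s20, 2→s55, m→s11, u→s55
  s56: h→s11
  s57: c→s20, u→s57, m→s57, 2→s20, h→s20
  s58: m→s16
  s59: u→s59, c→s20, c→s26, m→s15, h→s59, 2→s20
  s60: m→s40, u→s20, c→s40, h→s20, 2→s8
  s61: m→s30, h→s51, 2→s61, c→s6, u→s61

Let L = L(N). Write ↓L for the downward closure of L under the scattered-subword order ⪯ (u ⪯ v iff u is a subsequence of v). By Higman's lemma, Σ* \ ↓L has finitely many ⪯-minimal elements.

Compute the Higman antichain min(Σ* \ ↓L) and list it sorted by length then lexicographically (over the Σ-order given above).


Antichain: [mh, mmc, 2cmu, 2hcc, hc22].

|Q|=62, |F|=46, |δ|=270 (18 ε).
min D↑ (42 st, q0=0, F={6}): 0:m→1,2→2,u→0,c→0,h→3 1:m→4,2→5,u→1,c→1,h→6 2:m→5,2→2,u→2,c→7,h→8 3:m→9,2→10,u→3,c→11,h→3 4:m→4,2→4,u→4,c→6,h→6 5:m→4,2→5,u→5,c→12,h→6 6:m→6,2→6,u→6,c→6,h→6 7:m→13,2→7,u→7,c→7,h→14 8:m→15,2→8,u→8,c→16,h→8 9:m→4,2→17,u→9,c→18,h→6 10:m→17,2→10,u→10,c→19,h→8 11:m→18,2→20,u→11,c→11,h→11 12:m→21,2→12,u→12,c→12,h→6 13:m→21,2→13,u→6,c→13,h→6 14:m→22,2→14,u→14,c→16,h→14 15:m→4,2→15,u→15,c→23,h→6 16:m→24,2→25,u→16,c→6,h→16 17:m→4,2→17,u→17,c→26,h→6 18:m→27,2→28,u→18,c→18,h→6 19:m→29,2→30,u→19,c→19,h→31 20:m→28,2→6,u→20,c→30,h→32 21:m→21,2→21,u→6,c→6,h→6 22:m→21,2→22,u→6,c→24,h→6 23:m→24,2→33,u→23,c→6,h→6 24:m→24,2→34,u→6,c→6,h→6 25:m→34,2→6,u→25,c→6,h→25 26:m→24,2→35,u→26,c→26,h→6 27:m→27,2→36,u→27,c→6,h→6 28:m→36,2→6,u→28,c→35,h→6 29:m→24,2→37,u→6,c→29,h→6 30:m→37,2→6,u→30,c→30,h→38 31:m→39,2→38,u→31,c→16,h→31 32:m→40,2→6,u→32,c→25,h→32 33:m→34,2→6,u→33,c→6,h→6 34:m→34,2→6,u→6,c→6,h→6 35:m→34,2→6,u→35,c→35,h→6 36:m→36,2→6,u→36,c→6,h→6 37:m→34,2→6,u→6,c→37,h→6 38:m→41,2→6,u→38,c→25,h→38 39:m→24,2→41,u→6,c→24,h→6 40:m→36,2→6,u→40,c→33,h→6 41:m→34,2→6,u→6,c→34,h→6 (ε-aug+det+¬).
'mh': run [55, 37, 7] end={s13,s19,s20,s26,s33,s44,s9} — reject; 2/2 single-dels accept.
'mmc': run [55, 37, 13, 4] end={s13,s19,s20,s26} ∉↓L; 3/3 del acc.
'2cmu': run [55, 46, 31, 16, 5] end={s13,s19,s2,s20,s26} rej; 4/4 single-dels accept.
'2hcc': |S_i|=[55, 46, 28, 11, 4] end={s13,s19,s20,s26} rej; 4/4 deletions ∈↓L.
'hc22': |S_i|=[55, 47, 32, 19, 4] end={s13,s19,s20,s26} — reject; 4/4 single-dels accept.
5 minimals (antichain).


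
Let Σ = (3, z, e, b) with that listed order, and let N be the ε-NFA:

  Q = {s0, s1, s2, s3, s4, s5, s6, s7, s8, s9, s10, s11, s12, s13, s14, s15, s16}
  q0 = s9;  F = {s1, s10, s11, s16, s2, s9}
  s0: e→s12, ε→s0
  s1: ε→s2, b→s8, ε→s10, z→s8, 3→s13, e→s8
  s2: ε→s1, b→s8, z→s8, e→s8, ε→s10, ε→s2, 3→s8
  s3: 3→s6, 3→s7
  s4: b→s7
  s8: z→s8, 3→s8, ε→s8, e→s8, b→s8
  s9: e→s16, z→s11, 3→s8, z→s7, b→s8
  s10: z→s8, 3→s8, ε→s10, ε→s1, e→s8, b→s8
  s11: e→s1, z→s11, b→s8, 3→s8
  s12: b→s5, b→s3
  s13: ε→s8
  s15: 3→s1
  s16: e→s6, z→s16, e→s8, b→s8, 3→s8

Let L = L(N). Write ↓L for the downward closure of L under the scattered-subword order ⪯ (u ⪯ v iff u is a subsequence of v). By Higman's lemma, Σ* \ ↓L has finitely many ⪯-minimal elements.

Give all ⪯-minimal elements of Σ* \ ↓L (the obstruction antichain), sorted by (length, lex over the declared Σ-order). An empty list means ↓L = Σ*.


|Q|=17, |F|=6, |δ|=47 (10 ε).
min D↑ (5 st, q0=0, F={1}): 0:3→1,z→2,e→3,b→1 1:3→1,z→1,e→1,b→1 2:3→1,z→2,e→4,b→1 3:3→1,z→3,e→1,b→1 4:3→1,z→1,e→1,b→1 [Hopcroft].
'3': N↓-sim [10, 2] end={s13,s8} ∉↓L; 1/1 deletions ∈↓L.
'b': N↓-sim [10, 1] end={s8} ∉↓L; 1/1 del acc.
'ee': |S_i|=[10, 7, 2] end={s6,s8} — reject; 2/2 single-dels accept.
'zez': |S_i|=[10, 9, 6, 1] end={s8} rej; 3/3 deletions ∈↓L.
4 minimals (antichain).

A = [3, b, ee, zez].


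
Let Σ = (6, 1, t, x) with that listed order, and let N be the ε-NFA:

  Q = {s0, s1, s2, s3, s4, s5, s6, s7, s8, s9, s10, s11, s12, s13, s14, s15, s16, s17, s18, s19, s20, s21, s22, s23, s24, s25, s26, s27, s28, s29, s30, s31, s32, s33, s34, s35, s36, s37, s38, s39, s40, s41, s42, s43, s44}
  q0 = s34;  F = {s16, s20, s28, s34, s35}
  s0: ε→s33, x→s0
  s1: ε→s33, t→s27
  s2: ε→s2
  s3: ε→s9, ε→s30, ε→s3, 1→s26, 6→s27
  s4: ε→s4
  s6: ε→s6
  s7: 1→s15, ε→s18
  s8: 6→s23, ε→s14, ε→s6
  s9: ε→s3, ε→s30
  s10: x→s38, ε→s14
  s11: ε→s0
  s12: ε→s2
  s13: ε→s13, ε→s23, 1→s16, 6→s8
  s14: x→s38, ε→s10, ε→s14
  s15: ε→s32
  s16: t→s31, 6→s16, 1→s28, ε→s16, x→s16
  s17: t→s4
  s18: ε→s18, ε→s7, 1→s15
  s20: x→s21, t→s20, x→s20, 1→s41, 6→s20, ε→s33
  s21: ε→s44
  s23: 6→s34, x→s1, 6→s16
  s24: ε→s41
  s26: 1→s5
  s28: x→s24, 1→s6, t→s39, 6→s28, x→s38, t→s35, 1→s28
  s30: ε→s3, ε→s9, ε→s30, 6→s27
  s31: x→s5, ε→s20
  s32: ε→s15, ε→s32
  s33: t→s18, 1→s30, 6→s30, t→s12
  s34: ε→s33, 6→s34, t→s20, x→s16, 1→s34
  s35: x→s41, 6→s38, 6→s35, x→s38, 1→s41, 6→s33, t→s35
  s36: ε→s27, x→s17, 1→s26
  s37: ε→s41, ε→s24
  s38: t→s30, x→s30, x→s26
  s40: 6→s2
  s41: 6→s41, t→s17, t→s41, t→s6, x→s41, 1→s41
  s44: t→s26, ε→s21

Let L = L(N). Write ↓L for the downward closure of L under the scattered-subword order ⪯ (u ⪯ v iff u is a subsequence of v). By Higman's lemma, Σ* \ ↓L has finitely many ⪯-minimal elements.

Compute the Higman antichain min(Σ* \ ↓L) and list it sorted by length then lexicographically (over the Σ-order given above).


|Q|=45, |F|=5, |δ|=100 (38 ε).
min D↑ (6 st, q0=0, F={3}): 0:6→0,1→0,t→1,x→2 1:6→1,1→3,t→1,x→1 2:6→2,1→4,t→1,x→2 3:6→3,1→3,t→3,x→3 4:6→4,1→4,t→5,x→3 5:6→5,1→3,t→5,x→3 (ε-aug+det+¬).
't1': run [28, 24, 12] end={s15,s17,s26,s27,s3,s30,s32,s4,s41,s5,s6,s9} rej; 2/2 del acc.
'x1x': |S_i|=[28, 27, 22, 12] end={s17,s24,s26,s27,s3,s30,s38,s4,s41,s5,s6,s9} — reject; 3/3 del acc.
2 obstructions.

min(Σ*\↓L) = [t1, x1x].


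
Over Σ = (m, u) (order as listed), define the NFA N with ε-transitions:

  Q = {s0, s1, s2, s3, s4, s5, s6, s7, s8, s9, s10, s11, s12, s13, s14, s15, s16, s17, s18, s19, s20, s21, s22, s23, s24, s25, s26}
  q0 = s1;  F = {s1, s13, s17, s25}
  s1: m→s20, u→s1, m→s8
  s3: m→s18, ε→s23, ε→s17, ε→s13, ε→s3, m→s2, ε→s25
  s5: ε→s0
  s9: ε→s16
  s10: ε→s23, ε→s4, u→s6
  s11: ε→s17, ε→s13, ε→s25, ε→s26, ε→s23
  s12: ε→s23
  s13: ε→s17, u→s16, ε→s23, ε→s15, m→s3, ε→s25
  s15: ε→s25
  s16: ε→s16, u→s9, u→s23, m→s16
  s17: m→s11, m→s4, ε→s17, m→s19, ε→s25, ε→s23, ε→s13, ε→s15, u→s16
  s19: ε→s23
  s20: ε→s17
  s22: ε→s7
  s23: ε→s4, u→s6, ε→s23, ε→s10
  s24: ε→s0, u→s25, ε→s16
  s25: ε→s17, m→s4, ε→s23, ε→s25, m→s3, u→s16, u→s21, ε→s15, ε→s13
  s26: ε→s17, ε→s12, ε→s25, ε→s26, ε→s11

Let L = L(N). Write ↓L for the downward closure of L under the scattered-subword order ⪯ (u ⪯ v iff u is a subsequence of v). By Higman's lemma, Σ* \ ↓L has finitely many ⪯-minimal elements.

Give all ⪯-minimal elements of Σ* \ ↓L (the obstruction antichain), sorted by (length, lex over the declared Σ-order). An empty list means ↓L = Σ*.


A = [mu].

|Q|=27, |F|=4, |δ|=65 (44 ε).
min D↑ (3 st, q0=0, F={2}): 0:m→1,u→0 1:m→1,u→2 2:m→2,u→2 (ε-aug+det+¬).
'mu': run [21, 20, 7] end={s10,s16,s21,s23,s4,s6,s9} rej; 2/2 del acc.
1 minimals (antichain).


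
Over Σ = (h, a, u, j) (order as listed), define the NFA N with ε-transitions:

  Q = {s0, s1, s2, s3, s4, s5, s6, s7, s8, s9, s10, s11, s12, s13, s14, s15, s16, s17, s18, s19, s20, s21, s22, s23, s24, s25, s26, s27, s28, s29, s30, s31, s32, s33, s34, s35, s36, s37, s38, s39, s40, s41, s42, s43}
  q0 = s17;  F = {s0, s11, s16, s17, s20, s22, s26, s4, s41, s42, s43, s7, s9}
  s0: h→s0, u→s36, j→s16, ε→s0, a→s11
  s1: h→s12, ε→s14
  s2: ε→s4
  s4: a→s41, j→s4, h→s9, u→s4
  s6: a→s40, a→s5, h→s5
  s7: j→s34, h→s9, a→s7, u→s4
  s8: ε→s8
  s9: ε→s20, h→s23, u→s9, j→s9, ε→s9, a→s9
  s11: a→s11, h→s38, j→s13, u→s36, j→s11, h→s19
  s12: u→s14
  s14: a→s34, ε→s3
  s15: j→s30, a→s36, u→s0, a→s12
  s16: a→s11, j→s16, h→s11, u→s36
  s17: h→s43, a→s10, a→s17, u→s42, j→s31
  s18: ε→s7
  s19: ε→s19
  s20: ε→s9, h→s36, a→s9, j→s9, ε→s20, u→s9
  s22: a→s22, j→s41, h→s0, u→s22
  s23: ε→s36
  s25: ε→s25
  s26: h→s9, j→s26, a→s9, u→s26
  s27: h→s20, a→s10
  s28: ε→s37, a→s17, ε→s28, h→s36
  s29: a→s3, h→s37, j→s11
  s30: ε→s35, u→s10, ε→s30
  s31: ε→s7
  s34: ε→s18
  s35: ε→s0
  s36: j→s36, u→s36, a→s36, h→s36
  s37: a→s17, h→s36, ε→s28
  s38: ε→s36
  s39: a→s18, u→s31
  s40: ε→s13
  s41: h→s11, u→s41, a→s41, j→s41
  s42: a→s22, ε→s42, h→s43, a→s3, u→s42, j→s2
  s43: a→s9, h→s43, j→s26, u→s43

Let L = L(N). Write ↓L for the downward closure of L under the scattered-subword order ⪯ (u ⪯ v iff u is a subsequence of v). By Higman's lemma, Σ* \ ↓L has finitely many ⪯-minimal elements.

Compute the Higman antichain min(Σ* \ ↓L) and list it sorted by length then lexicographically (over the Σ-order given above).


|Q|=44, |F|=13, |δ|=106 (24 ε).
min D↑ (13 st, q0=0, F={8}): 0:h→1,a→0,u→2,j→3 1:h→1,a→4,u→1,j→5 2:h→1,a→6,u→2,j→7 3:h→4,a→3,u→7,j→3 4:h→8,a→4,u→4,j→4 5:h→4,a→4,u→5,j→5 6:h→9,a→6,u→6,j→10 7:h→4,a→10,u→7,j→7 8:h→8,a→8,u→8,j→8 9:h→9,a→11,u→8,j→12 10:h→11,a→10,u→10,j→10 11:h→8,a→11,u→8,j→11 12:h→11,a→11,u→8,j→12 (ε-aug+det+¬).
'hah': N↓-sim [24, 12, 8, 4] end={s19,s23,s36,s38} rej; 3/3 del acc.
'jhh': run [24, 17, 8, 4] end={s19,s23,s36,s38} ∉↓L; 3/3 del acc.
'uahu': N↓-sim [24, 18, 13, 8, 1] end={s36} rej; 4/4 deletions ∈↓L.
3 words, ⪯-incomp.

A = [hah, jhh, uahu].


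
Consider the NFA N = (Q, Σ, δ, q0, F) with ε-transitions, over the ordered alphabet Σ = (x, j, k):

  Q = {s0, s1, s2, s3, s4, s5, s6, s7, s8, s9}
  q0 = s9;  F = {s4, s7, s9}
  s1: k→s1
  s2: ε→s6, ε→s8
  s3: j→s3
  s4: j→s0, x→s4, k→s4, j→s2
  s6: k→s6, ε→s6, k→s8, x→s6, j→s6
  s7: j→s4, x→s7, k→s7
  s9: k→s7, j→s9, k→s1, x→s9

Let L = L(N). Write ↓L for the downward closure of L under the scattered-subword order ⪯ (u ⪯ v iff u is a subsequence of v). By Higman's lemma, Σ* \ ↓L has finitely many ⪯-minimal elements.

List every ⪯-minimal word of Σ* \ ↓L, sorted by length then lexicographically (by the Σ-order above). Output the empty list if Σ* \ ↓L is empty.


|Q|=10, |F|=3, |δ|=20 (3 ε).
min D↑ (4 st, q0=0, F={3}): 0:x→0,j→0,k→1 1:x→1,j→2,k→1 2:x→2,j→3,k→2 3:x→3,j→3,k→3 [Hopcroft].
'kjj': run [8, 7, 5, 4] end={s0,s2,s6,s8} rej; 3/3 deletions ∈↓L.
1 obstructions.

Antichain: [kjj].


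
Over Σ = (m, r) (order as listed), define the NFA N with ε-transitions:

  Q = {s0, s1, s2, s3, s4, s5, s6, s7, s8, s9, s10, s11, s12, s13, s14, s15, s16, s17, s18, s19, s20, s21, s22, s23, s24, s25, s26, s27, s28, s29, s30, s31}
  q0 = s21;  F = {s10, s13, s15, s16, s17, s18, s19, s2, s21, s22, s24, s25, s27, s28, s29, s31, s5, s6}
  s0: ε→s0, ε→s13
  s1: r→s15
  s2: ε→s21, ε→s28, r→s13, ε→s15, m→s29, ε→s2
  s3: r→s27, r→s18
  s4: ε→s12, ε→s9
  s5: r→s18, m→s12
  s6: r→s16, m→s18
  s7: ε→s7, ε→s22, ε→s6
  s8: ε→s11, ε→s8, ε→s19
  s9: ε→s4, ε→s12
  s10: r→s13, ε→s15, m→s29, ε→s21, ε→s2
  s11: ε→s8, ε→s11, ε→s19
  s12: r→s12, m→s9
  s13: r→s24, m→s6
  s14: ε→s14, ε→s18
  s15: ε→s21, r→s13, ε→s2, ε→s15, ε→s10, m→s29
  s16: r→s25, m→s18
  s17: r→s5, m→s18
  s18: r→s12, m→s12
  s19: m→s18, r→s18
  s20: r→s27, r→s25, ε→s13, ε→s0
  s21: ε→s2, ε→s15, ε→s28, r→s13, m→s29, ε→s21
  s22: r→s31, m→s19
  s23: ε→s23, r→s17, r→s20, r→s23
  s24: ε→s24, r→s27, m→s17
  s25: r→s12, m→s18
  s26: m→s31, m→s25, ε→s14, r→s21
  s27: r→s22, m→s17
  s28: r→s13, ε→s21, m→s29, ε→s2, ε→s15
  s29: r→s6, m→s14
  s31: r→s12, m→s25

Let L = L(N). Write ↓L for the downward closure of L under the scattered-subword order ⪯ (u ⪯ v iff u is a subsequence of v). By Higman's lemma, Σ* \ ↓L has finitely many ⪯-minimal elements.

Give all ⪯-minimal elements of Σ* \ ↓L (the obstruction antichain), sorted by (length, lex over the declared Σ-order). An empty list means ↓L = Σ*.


A = [mmm, mmr, mrrrr, rmrrr, rrmrm, rrrrrr].

|Q|=32, |F|=18, |δ|=89 (40 ε).
min D↑ (15 st, q0=0, F={6}): 0:m→1,r→2 1:m→3,r→4 2:m→4,r→5 3:m→6,r→6 4:m→3,r→7 5:m→8,r→9 6:m→6,r→6 7:m→3,r→10 8:m→3,r→11 9:m→8,r→12 10:m→3,r→6 11:m→6,r→3 12:m→13,r→14 13:m→3,r→3 14:m→10,r→6 [Hopcroft].
'mmm': |S_i|=[22, 12, 5, 3] end={s12,s4,s9} rej; 3/3 deletions ∈↓L.
'mmr': run [22, 12, 5, 3] end={s12,s4,s9} — reject; 3/3 del acc.
'mrrrr': |S_i|=[22, 12, 8, 6, 5, 3] end={s12,s4,s9} — reject; 5/5 del acc.
'rmrrr': |S_i|=[22, 15, 10, 7, 5, 3] end={s12,s4,s9} — reject; 5/5 deletions ∈↓L.
'rrmrm': N↓-sim [22, 15, 13, 8, 5, 3] end={s12,s4,s9} rej; 5/5 single-dels accept.
'rrrrrr': run [22, 15, 13, 11, 9, 6, 3] end={s12,s4,s9} — reject; 6/6 del acc.
6 words, ⪯-incomp.


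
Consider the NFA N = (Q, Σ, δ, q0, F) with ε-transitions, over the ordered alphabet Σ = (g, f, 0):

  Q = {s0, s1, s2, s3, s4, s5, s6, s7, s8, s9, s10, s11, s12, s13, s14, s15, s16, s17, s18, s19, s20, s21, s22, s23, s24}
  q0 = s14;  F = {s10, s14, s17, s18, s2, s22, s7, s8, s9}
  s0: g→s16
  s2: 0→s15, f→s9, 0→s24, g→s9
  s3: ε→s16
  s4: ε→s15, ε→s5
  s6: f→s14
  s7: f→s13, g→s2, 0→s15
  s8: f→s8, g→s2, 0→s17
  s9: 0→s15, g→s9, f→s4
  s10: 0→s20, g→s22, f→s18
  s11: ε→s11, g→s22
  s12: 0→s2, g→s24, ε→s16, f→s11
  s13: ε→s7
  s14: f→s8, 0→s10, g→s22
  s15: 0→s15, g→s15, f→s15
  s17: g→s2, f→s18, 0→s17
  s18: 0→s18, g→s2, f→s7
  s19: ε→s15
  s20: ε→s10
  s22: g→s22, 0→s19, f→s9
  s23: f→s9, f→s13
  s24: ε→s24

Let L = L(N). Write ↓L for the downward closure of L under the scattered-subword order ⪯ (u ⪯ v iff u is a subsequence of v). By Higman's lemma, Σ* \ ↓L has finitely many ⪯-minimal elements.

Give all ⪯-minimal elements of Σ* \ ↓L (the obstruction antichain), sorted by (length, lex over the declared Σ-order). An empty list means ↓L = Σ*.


Antichain: [g0, gff, fggf, 0ff0].

|Q|=25, |F|=9, |δ|=48 (9 ε).
min D↑ (10 st, q0=0, F={5}): 0:g→1,f→2,0→3 1:g→1,f→4,0→5 2:g→6,f→2,0→7 3:g→1,f→8,0→3 4:g→4,f→5,0→5 5:g→5,f→5,0→5 6:g→4,f→4,0→5 7:g→6,f→8,0→7 8:g→6,f→9,0→8 9:g→6,f→9,0→5 [Hopcroft].
'g0': |S_i|=[16, 8, 3] end={s15,s19,s24} rej; 2/2 single-dels accept.
'gff': |S_i|=[16, 8, 4, 3] end={s15,s4,s5} ∉↓L; 3/3 del acc.
'fggf': N↓-sim [16, 11, 6, 4, 3] end={s15,s4,s5} rej; 4/4 del acc.
'0ff0': N↓-sim [16, 14, 9, 8, 2] end={s15,s24} rej; 4/4 single-dels accept.
4 words, ⪯-incomp.


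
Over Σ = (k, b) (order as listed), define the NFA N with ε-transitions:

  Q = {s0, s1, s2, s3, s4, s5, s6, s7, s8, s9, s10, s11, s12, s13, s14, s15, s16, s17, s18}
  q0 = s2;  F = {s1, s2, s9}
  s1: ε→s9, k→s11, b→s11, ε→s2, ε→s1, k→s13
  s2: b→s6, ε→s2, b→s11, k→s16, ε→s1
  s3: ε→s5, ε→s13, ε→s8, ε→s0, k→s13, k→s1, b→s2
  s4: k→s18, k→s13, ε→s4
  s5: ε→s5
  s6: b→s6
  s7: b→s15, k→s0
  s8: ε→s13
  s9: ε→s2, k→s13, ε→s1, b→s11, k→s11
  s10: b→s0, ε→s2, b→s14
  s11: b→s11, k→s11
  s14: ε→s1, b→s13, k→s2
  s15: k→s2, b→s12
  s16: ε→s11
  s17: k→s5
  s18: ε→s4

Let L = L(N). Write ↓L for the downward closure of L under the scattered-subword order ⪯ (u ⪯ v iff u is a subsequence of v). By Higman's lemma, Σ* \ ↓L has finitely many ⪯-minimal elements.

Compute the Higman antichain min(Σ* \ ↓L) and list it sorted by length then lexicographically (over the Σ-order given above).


|Q|=19, |F|=3, |δ|=44 (18 ε).
min D↑ (2 st, q0=0, F={1}): 0:k→1,b→1 1:k→1,b→1 [Hopcroft].
'k': |S_i|=[7, 3] end={s11,s13,s16} ∉↓L; 1/1 single-dels accept.
'b': |S_i|=[7, 2] end={s11,s6} ∉↓L; 1/1 single-dels accept.
2 words, ⪯-incomp.

A = [k, b].


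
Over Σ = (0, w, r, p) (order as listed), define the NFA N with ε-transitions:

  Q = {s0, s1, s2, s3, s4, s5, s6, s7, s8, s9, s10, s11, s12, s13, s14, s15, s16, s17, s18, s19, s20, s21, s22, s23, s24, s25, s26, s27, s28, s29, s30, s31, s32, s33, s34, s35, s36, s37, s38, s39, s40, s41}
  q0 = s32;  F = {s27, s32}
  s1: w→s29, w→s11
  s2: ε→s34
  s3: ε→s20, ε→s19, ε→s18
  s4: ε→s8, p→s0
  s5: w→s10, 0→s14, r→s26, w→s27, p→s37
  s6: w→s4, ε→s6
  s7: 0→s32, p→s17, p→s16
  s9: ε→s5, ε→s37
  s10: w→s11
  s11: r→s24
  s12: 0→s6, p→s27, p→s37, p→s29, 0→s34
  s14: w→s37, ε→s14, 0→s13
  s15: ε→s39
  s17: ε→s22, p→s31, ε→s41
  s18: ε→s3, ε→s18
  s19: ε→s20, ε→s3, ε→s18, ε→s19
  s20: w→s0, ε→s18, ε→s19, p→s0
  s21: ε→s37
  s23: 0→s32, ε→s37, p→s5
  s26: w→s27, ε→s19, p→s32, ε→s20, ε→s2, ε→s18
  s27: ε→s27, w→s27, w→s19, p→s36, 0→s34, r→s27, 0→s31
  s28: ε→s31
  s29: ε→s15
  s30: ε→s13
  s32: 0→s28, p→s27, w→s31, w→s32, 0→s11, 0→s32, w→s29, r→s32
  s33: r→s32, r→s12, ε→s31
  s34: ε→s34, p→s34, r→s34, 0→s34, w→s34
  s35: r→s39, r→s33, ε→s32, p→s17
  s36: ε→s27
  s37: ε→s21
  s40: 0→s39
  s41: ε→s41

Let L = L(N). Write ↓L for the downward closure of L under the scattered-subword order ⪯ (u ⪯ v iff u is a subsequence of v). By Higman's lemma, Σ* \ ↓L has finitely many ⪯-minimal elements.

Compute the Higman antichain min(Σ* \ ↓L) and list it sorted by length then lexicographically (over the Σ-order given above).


Antichain: [p0].

|Q|=42, |F|=2, |δ|=88 (36 ε).
min D↑ (3 st, q0=0, F={2}): 0:0→0,w→0,r→0,p→1 1:0→2,w→1,r→1,p→1 2:0→2,w→2,r→2,p→2.
'p0': |S_i|=[16, 9, 2] end={s31,s34} rej; 2/2 del acc.
1 words, ⪯-incomp.


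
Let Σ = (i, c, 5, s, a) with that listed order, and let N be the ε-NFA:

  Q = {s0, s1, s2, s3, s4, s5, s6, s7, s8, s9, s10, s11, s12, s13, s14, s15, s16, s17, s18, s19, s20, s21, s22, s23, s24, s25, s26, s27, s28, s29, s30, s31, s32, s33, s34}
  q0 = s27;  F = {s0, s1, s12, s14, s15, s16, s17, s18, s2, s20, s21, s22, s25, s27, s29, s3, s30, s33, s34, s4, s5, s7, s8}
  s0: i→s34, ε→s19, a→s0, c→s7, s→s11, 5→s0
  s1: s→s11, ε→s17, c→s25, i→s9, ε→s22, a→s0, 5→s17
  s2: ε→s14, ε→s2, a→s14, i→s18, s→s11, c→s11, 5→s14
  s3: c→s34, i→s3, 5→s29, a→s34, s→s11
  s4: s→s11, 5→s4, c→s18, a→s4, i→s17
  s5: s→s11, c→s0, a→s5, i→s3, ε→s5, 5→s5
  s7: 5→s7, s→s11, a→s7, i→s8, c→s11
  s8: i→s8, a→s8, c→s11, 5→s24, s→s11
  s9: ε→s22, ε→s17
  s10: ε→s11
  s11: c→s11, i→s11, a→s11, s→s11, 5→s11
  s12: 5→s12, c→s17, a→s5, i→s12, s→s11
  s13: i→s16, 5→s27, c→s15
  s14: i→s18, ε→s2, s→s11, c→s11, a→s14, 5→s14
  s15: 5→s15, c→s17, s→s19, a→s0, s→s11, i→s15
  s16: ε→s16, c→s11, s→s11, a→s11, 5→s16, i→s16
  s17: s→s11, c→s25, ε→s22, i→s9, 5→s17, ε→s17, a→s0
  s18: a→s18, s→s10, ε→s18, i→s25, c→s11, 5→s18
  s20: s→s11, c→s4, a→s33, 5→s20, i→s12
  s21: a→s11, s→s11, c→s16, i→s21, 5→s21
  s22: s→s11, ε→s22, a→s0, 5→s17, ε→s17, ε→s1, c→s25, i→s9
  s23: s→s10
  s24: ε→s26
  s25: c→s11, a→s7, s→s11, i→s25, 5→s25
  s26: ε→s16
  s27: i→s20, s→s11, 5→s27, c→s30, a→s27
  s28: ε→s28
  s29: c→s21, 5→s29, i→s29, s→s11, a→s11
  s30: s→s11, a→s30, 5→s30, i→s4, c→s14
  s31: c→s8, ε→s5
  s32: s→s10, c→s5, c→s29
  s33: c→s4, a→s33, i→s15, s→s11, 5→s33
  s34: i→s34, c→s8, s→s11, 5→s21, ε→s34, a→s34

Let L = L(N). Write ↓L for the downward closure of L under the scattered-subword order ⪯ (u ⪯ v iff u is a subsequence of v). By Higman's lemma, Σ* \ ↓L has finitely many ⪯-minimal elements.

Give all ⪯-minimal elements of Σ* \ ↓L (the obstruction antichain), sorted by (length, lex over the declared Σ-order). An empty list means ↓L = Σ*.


|Q|=35, |F|=23, |δ|=151 (22 ε).
min D↑ (21 st, q0=0, F={3}): 0:i→1,c→2,5→0,s→3,a→0 1:i→4,c→5,5→1,s→3,a→6 2:i→5,c→7,5→2,s→3,a→2 3:i→3,c→3,5→3,s→3,a→3 4:i→4,c→8,5→4,s→3,a→9 5:i→8,c→10,5→5,s→3,a→5 6:i→11,c→5,5→6,s→3,a→6 7:i→10,c→3,5→7,s→3,a→7 8:i→8,c→12,5→8,s→3,a→13 9:i→14,c→13,5→9,s→3,a→9 10:i→12,c→3,5→10,s→3,a→10 11:i→11,c→8,5→11,s→3,a→13 12:i→12,c→3,5→12,s→3,a→15 13:i→16,c→15,5→13,s→3,a→13 14:i→14,c→16,5→17,s→3,a→16 15:i→18,c→3,5→15,s→3,a→15 16:i→16,c→18,5→19,s→3,a→16 17:i→17,c→19,5→17,s→3,a→3 18:i→18,c→3,5→20,s→3,a→18 19:i→19,c→20,5→19,s→3,a→3 20:i→20,c→3,5→20,s→3,a→3.
's': N↓-sim [29, 3] end={s10,s11,s19} ∉↓L; 1/1 single-dels accept.
'ccc': N↓-sim [29, 21, 11, 1] end={s11} ∉↓L; 3/3 del acc.
'iiai5a': run [29, 25, 20, 13, 9, 6, 1] end={s11} rej; 6/6 del acc.
'iaiacc': |S_i|=[29, 25, 23, 18, 10, 6, 1] end={s11} ∉↓L; 6/6 del acc.
4 words, ⪯-incomp.

A = [s, ccc, iiai5a, iaiacc].


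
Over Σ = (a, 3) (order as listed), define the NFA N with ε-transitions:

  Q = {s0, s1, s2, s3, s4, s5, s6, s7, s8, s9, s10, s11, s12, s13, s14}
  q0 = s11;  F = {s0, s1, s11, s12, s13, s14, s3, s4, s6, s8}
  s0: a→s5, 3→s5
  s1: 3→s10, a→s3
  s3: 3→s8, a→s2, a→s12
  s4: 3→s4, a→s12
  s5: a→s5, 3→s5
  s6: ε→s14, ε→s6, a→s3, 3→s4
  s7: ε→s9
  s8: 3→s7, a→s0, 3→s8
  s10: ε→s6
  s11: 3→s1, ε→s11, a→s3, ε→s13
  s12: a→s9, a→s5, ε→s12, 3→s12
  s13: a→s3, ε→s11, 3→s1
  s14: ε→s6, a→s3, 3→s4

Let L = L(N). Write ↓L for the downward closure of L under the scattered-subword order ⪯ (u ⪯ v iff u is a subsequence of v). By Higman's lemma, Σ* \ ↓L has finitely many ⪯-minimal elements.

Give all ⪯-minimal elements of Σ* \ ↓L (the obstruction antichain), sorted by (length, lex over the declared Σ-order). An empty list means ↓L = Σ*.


|Q|=15, |F|=10, |δ|=34 (9 ε).
min D↑ (9 st, q0=0, F={6}): 0:a→1,3→2 1:a→3,3→4 2:a→1,3→5 3:a→6,3→3 4:a→7,3→4 5:a→1,3→8 6:a→6,3→6 7:a→6,3→6 8:a→3,3→8 [Hopcroft].
'aaa': N↓-sim [15, 8, 5, 2] end={s5,s9} ∉↓L; 3/3 single-dels accept.
'a3a3': run [15, 8, 6, 3, 1] end={s5} ∉↓L; 4/4 deletions ∈↓L.
'333aa': |S_i|=[15, 13, 12, 7, 4, 2] end={s5,s9} rej; 5/5 del acc.
3 minimals (antichain).

Antichain: [aaa, a3a3, 333aa].


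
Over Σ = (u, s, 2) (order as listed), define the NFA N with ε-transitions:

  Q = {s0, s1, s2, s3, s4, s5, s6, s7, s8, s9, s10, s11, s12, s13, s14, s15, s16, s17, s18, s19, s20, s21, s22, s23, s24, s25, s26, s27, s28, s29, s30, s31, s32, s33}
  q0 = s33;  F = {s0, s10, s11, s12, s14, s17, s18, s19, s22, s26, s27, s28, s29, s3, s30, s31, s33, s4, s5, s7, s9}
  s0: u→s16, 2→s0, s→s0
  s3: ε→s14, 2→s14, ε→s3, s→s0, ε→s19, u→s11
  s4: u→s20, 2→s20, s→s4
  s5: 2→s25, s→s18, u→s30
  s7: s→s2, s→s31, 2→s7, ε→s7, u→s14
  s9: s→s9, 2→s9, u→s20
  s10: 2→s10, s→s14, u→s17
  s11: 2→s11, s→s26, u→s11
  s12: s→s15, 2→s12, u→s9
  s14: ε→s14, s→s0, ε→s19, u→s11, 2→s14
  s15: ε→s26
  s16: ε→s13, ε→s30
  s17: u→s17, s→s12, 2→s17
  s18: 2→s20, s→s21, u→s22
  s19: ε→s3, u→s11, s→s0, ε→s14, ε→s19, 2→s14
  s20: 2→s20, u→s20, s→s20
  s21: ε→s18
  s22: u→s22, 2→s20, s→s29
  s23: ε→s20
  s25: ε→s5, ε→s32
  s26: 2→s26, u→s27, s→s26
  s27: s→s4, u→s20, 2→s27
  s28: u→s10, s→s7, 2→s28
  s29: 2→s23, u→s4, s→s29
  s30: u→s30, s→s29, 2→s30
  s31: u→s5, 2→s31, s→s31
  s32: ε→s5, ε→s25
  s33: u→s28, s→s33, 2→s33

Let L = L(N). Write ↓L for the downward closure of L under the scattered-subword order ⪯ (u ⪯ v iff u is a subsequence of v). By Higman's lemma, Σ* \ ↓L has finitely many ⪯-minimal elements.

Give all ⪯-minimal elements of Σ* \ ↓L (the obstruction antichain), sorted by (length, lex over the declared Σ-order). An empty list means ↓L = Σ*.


Antichain: [uuusuu, ussus2].

|Q|=34, |F|=21, |δ|=85 (18 ε).
min D↑ (20 st, q0=0, F={15}): 0:u→1,s→0,2→0 1:u→2,s→3,2→1 2:u→4,s→5,2→2 3:u→5,s→6,2→3 4:u→4,s→7,2→4 5:u→8,s→9,2→5 6:u→10,s→6,2→6 7:u→11,s→12,2→7 8:u→8,s→12,2→8 9:u→13,s→9,2→9 10:u→13,s→14,2→10 11:u→15,s→11,2→11 12:u→16,s→12,2→12 13:u→13,s→17,2→13 14:u→18,s→14,2→15 15:u→15,s→15,2→15 16:u→15,s→19,2→16 17:u→19,s→17,2→15 18:u→18,s→17,2→15 19:u→15,s→19,2→15 [Hopcroft].
'uuusuu': |S_i|=[30, 29, 25, 15, 9, 4, 1] end={s20} — reject; 6/6 del acc.
'ussus2': |S_i|=[30, 29, 26, 20, 14, 7, 2] end={s20,s23} ∉↓L; 6/6 del acc.
2 words, ⪯-incomp.


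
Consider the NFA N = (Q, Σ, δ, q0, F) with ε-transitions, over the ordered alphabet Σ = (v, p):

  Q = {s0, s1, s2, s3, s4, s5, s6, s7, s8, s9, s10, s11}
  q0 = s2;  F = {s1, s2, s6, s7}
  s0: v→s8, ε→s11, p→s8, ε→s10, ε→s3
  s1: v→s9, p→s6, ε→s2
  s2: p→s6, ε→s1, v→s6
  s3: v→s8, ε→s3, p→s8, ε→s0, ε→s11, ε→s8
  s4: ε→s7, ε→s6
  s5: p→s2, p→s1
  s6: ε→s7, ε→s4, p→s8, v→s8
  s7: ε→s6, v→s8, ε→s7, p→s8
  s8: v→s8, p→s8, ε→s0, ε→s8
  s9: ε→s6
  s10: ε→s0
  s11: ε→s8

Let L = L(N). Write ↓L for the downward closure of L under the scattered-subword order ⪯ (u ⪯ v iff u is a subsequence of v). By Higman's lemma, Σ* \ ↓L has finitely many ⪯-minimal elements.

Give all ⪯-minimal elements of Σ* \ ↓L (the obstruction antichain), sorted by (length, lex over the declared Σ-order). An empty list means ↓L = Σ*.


min(Σ*\↓L) = [vv, vp, pv, pp].

|Q|=12, |F|=4, |δ|=36 (20 ε).
min D↑ (3 st, q0=0, F={2}): 0:v→1,p→1 1:v→2,p→2 2:v→2,p→2.
'vv': N↓-sim [11, 9, 5] end={s0,s10,s11,s3,s8} — reject; 2/2 single-dels accept.
'vp': run [11, 9, 5] end={s0,s10,s11,s3,s8} — reject; 2/2 deletions ∈↓L.
'pv': |S_i|=[11, 8, 5] end={s0,s10,s11,s3,s8} — reject; 2/2 del acc.
'pp': N↓-sim [11, 8, 5] end={s0,s10,s11,s3,s8} ∉↓L; 2/2 deletions ∈↓L.
4 minimals (antichain).


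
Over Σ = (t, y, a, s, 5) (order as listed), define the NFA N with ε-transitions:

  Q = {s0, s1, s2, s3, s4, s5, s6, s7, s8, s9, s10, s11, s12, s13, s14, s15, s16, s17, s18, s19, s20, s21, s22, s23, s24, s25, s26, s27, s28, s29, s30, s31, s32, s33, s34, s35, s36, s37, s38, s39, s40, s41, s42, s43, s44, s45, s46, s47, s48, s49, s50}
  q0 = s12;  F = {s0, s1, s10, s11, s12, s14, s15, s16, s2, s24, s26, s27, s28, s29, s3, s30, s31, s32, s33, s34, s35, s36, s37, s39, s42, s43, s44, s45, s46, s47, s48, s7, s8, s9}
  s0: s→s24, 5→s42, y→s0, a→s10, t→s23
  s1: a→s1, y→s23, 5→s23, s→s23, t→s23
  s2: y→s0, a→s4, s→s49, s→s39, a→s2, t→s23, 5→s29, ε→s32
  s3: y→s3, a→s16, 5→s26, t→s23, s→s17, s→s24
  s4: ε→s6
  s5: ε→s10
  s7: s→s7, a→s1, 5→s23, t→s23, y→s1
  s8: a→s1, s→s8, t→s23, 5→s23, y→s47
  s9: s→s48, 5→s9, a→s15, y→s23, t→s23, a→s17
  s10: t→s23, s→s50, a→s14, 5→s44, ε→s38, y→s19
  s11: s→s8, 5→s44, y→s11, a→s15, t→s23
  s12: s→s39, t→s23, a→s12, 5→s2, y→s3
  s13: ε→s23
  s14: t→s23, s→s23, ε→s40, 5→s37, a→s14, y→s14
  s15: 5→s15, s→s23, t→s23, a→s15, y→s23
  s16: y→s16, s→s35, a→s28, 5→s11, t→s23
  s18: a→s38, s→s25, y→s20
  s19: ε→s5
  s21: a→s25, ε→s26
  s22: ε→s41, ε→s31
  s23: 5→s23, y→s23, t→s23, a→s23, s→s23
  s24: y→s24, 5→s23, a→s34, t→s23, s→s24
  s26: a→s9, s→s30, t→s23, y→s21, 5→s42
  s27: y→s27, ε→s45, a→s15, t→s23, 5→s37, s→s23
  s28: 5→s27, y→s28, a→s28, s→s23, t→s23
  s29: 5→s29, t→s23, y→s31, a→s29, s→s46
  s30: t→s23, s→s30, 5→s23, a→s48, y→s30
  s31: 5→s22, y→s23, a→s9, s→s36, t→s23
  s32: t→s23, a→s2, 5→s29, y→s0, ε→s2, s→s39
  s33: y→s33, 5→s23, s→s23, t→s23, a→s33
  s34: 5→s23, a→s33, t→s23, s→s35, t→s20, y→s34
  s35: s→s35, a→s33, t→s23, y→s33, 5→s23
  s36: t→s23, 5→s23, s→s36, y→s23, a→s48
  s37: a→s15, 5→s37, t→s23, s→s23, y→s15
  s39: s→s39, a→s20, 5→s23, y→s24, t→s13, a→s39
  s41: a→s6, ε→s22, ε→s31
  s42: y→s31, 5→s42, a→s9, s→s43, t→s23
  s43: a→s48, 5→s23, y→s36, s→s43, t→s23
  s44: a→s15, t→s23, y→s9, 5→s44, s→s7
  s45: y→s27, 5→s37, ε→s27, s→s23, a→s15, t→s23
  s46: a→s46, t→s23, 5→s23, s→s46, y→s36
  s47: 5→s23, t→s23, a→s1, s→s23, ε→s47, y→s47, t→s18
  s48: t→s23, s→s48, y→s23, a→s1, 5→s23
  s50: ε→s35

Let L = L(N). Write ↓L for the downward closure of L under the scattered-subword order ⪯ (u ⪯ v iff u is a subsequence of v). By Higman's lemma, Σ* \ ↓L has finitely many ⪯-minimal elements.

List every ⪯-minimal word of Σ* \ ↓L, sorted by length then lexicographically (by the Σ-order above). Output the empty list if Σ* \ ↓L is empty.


Antichain: [t, s5, yaas, y5ay, 55yy, yasys].

|Q|=51, |F|=34, |δ|=204 (17 ε).
min D↑ (33 st, q0=0, F={1}): 0:t→1,y→2,a→0,s→3,5→4 1:t→1,y→1,a→1,s→1,5→1 2:t→1,y→2,a→5,s→6,5→7 3:t→1,y→6,a→3,s→3,5→1 4:t→1,y→8,a→4,s→3,5→9 5:t→1,y→5,a→10,s→11,5→12 6:t→1,y→6,a→13,s→6,5→1 7:t→1,y→7,a→14,s→15,5→16 8:t→1,y→8,a→17,s→6,5→16 9:t→1,y→18,a→9,s→19,5→9 10:t→1,y→10,a→10,s→1,5→20 11:t→1,y→21,a→21,s→11,5→1 12:t→1,y→12,a→22,s→23,5→24 13:t→1,y→13,a→21,s→11,5→1 14:t→1,y→1,a→22,s→25,5→14 15:t→1,y→15,a→25,s→15,5→1 16:t→1,y→18,a→14,s→26,5→16 17:t→1,y→17,a→27,s→11,5→24 18:t→1,y→1,a→14,s→28,5→18 19:t→1,y→28,a→19,s→19,5→1 20:t→1,y→20,a→22,s→1,5→29 21:t→1,y→21,a→21,s→1,5→1 22:t→1,y→1,a→22,s→1,5→22 23:t→1,y→30,a→31,s→23,5→1 24:t→1,y→14,a→22,s→32,5→24 25:t→1,y→1,a→31,s→25,5→1 26:t→1,y→28,a→25,s→26,5→1 27:t→1,y→27,a→27,s→1,5→29 28:t→1,y→1,a→25,s→28,5→1 29:t→1,y→22,a→22,s→1,5→29 30:t→1,y→30,a→31,s→1,5→1 31:t→1,y→1,a→31,s→1,5→1 32:t→1,y→31,a→31,s→32,5→1 (ε-aug+det+¬).
't': run [51, 6] end={s13,s18,s20,s23,s25,s38} ∉↓L; 1/1 del acc.
's5': run [51, 23, 1] end={s23} ∉↓L; 2/2 deletions ∈↓L.
'yaas': |S_i|=[51, 42, 30, 12, 1] end={s23} — reject; 4/4 single-dels accept.
'y5ay': |S_i|=[51, 42, 28, 9, 1] end={s23} ∉↓L; 4/4 deletions ∈↓L.
'55yy': run [51, 47, 18, 11, 1] end={s23} — reject; 4/4 single-dels accept.
'yasys': run [51, 42, 30, 13, 8, 2] end={s23,s25} — reject; 5/5 deletions ∈↓L.
6 minimals (antichain).


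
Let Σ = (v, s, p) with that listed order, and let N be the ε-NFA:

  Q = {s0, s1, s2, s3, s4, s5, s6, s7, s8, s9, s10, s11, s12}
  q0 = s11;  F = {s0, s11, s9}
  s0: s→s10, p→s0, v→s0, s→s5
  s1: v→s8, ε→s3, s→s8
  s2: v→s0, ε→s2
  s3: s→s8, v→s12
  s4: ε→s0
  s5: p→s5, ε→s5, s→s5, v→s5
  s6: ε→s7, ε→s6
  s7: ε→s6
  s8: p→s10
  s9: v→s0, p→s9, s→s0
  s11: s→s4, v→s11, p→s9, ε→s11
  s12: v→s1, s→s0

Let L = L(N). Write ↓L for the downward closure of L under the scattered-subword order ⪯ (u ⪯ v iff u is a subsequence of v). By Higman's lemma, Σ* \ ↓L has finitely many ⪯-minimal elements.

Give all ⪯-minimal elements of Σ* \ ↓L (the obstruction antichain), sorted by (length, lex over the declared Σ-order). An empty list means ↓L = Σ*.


|Q|=13, |F|=3, |δ|=29 (8 ε).
min D↑ (4 st, q0=0, F={3}): 0:v→0,s→1,p→2 1:v→1,s→3,p→1 2:v→1,s→1,p→2 3:v→3,s→3,p→3.
'ss': N↓-sim [6, 4, 2] end={s10,s5} — reject; 2/2 single-dels accept.
'pvs': |S_i|=[6, 4, 3, 2] end={s10,s5} ∉↓L; 3/3 single-dels accept.
2 obstructions.

min(Σ*\↓L) = [ss, pvs].
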